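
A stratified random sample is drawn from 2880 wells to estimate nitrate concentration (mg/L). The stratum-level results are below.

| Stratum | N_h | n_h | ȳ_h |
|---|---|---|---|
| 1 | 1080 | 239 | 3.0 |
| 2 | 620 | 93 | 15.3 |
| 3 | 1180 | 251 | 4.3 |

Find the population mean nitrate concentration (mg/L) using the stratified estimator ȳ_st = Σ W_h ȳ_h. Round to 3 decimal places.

ȳ_st ≈ 6.181

N = Σ N_h = 2880. Stratum weights W_h = N_h/N.
ȳ_st = (1080·3.0 + 620·15.3 + 1180·4.3) / 2880 = 6.18056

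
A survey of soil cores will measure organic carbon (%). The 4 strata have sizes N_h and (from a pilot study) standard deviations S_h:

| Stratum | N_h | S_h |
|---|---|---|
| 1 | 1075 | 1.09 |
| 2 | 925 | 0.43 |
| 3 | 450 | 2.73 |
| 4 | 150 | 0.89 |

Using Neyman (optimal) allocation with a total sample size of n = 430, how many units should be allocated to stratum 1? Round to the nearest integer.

Neyman allocation: n_h = n · N_h S_h / Σ N_i S_i, with n = 430.
  stratum 1: N_h·S_h = 1075·1.09 = 1171.75
  stratum 2: N_h·S_h = 925·0.43 = 397.75
  stratum 3: N_h·S_h = 450·2.73 = 1228.50
  stratum 4: N_h·S_h = 150·0.89 = 133.50
Σ N_h S_h = 2931.50
n for stratum 1 = 430·1171.75/2931.50 = 171.875 → 172

172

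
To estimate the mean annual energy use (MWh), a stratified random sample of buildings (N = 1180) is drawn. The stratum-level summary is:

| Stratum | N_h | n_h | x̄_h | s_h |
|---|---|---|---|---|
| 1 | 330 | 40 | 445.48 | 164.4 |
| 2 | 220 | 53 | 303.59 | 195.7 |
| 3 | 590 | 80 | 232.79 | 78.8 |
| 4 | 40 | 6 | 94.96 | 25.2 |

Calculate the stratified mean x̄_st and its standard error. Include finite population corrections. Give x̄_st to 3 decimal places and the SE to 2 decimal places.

x̄_st = Σ W_h x̄_h = (330·445.48 + 220·303.59 + 590·232.79 + 40·94.96)/1180 = 300.79890
V̂(x̄_st) = Σ W_h² (1 − n_h/N_h) s_h²/n_h, with W_h = N_h/N and N = 1180:
  stratum 1: (330/1180)²·(1 − 40/330)·164.4²/40 = 46.4399
  stratum 2: (220/1180)²·(1 − 53/220)·195.7²/53 = 19.0669
  stratum 3: (590/1180)²·(1 − 80/590)·78.8²/80 = 16.7734
  stratum 4: (40/1180)²·(1 − 6/40)·25.2²/6 = 0.103377
V̂(x̄_st) = 82.3836
SE(x̄_st) = √82.3836 = 9.07654

x̄_st ≈ 300.799, SE ≈ 9.08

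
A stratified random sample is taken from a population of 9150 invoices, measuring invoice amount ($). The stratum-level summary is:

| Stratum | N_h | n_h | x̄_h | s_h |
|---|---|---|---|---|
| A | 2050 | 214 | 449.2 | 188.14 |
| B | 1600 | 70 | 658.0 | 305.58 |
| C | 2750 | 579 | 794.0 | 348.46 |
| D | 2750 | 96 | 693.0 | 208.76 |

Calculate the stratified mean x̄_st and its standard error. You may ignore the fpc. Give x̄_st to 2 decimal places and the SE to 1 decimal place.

x̄_st = Σ W_h x̄_h = (2050·449.2 + 1600·658.0 + 2750·794.0 + 2750·693.0)/9150 = 662.61311
V̂(x̄_st) = Σ W_h² s_h²/n_h, with W_h = N_h/N and N = 9150:
  stratum A: (2050/9150)²·188.14²/214 = 8.3026
  stratum B: (1600/9150)²·305.58²/70 = 40.7896
  stratum C: (2750/9150)²·348.46²/579 = 18.9431
  stratum D: (2750/9150)²·208.76²/96 = 41.0059
V̂(x̄_st) = 109.041
SE(x̄_st) = √109.041 = 10.4423

x̄_st ≈ 662.61, SE ≈ 10.4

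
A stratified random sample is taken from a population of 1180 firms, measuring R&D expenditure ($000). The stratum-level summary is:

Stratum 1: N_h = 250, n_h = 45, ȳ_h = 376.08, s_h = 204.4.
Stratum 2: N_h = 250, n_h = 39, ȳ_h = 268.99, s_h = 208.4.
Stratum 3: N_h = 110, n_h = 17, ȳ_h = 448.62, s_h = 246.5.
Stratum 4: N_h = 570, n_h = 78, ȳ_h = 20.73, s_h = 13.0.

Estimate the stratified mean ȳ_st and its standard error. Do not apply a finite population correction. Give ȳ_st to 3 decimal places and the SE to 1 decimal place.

ȳ_st = Σ W_h ȳ_h = (250·376.08 + 250·268.99 + 110·448.62 + 570·20.73)/1180 = 188.50153
V̂(ȳ_st) = Σ W_h² s_h²/n_h, with W_h = N_h/N and N = 1180:
  stratum 1: (250/1180)²·204.4²/45 = 41.674
  stratum 2: (250/1180)²·208.4²/39 = 49.9858
  stratum 3: (110/1180)²·246.5²/17 = 31.0603
  stratum 4: (570/1180)²·13.0²/78 = 0.505566
V̂(ȳ_st) = 123.226
SE(ȳ_st) = √123.226 = 11.1007

ȳ_st ≈ 188.502, SE ≈ 11.1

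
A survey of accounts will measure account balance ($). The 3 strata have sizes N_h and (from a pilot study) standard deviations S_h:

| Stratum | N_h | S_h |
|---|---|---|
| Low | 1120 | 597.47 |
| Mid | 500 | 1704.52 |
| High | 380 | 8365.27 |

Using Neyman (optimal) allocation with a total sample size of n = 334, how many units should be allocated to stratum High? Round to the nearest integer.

226

Neyman allocation: n_h = n · N_h S_h / Σ N_i S_i, with n = 334.
  stratum Low: N_h·S_h = 1120·597.47 = 669166.40
  stratum Mid: N_h·S_h = 500·1704.52 = 852260.00
  stratum High: N_h·S_h = 380·8365.27 = 3178802.60
Σ N_h S_h = 4700229.00
n for stratum High = 334·3178802.60/4700229.00 = 225.887 → 226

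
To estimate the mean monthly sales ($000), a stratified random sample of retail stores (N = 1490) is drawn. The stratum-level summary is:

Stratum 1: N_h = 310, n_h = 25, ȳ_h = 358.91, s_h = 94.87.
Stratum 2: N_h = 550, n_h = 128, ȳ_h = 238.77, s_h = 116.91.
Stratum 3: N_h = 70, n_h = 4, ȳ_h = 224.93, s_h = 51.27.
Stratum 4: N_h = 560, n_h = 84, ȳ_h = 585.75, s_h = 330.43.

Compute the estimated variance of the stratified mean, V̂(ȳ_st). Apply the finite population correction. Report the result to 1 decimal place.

V̂(ȳ_st) = Σ W_h² (1 − n_h/N_h) s_h²/n_h, with W_h = N_h/N and N = 1490:
  stratum 1: (310/1490)²·(1 − 25/310)·94.87²/25 = 14.3269
  stratum 2: (550/1490)²·(1 − 128/550)·116.91²/128 = 11.1634
  stratum 3: (70/1490)²·(1 − 4/70)·51.27²/4 = 1.36753
  stratum 4: (560/1490)²·(1 − 84/560)·330.43²/84 = 156.064
V̂(ȳ_st) = 182.922

V̂(ȳ_st) ≈ 182.9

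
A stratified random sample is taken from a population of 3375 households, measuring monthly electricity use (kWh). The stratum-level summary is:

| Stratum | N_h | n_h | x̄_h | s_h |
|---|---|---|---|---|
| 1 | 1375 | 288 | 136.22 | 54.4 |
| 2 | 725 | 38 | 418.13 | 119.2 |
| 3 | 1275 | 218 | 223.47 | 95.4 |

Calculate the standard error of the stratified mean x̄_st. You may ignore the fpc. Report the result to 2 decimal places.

SE(x̄_st) ≈ 4.99

V̂(x̄_st) = Σ W_h² s_h²/n_h, with W_h = N_h/N and N = 3375:
  stratum 1: (1375/3375)²·54.4²/288 = 1.70554
  stratum 2: (725/3375)²·119.2²/38 = 17.2543
  stratum 3: (1275/3375)²·95.4²/218 = 5.95817
V̂(x̄_st) = 24.918
SE(x̄_st) = √24.918 = 4.9918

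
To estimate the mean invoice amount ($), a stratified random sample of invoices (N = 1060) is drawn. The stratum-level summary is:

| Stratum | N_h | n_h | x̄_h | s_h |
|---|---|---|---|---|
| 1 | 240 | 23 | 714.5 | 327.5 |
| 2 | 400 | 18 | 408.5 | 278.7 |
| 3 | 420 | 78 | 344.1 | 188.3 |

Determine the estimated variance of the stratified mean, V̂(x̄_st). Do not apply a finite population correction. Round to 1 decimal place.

V̂(x̄_st) = Σ W_h² s_h²/n_h, with W_h = N_h/N and N = 1060:
  stratum 1: (240/1060)²·327.5²/23 = 239.059
  stratum 2: (400/1060)²·278.7²/18 = 614.483
  stratum 3: (420/1060)²·188.3²/78 = 71.3663
V̂(x̄_st) = 924.908

V̂(x̄_st) ≈ 924.9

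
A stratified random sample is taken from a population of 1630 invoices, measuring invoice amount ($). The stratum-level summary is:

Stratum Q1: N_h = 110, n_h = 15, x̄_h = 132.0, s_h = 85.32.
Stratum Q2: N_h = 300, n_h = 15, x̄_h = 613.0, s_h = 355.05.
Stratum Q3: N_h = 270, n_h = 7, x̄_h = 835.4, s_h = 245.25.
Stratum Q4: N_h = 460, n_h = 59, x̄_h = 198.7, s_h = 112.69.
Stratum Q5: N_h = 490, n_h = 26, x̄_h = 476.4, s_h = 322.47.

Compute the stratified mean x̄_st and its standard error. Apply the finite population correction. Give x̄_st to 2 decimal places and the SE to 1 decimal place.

x̄_st = Σ W_h x̄_h = (110·132.0 + 300·613.0 + 270·835.4 + 460·198.7 + 490·476.4)/1630 = 459.39632
V̂(x̄_st) = Σ W_h² (1 − n_h/N_h) s_h²/n_h, with W_h = N_h/N and N = 1630:
  stratum Q1: (110/1630)²·(1 − 15/110)·85.32²/15 = 1.90876
  stratum Q2: (300/1630)²·(1 − 15/300)·355.05²/15 = 270.445
  stratum Q3: (270/1630)²·(1 − 7/270)·245.25²/7 = 229.649
  stratum Q4: (460/1630)²·(1 − 59/460)·112.69²/59 = 14.9433
  stratum Q5: (490/1630)²·(1 − 26/490)·322.47²/26 = 342.251
V̂(x̄_st) = 859.196
SE(x̄_st) = √859.196 = 29.312

x̄_st ≈ 459.40, SE ≈ 29.3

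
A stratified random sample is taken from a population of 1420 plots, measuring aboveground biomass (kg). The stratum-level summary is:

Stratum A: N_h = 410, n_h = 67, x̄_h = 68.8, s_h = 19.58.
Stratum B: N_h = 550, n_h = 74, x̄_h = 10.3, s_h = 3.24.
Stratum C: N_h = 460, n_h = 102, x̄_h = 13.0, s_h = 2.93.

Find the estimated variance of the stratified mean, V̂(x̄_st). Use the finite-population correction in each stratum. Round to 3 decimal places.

V̂(x̄_st) = Σ W_h² (1 − n_h/N_h) s_h²/n_h, with W_h = N_h/N and N = 1420:
  stratum A: (410/1420)²·(1 − 67/410)·19.58²/67 = 0.399073
  stratum B: (550/1420)²·(1 − 74/550)·3.24²/74 = 0.0184184
  stratum C: (460/1420)²·(1 − 102/460)·2.93²/102 = 0.00687384
V̂(x̄_st) = 0.424365

V̂(x̄_st) ≈ 0.424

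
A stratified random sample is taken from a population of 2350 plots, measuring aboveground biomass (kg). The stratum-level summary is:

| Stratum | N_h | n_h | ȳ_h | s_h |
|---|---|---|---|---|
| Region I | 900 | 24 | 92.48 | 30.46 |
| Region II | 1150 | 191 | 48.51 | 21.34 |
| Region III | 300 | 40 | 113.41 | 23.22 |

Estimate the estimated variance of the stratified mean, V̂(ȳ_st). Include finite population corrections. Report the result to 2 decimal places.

V̂(ȳ_st) = Σ W_h² (1 − n_h/N_h) s_h²/n_h, with W_h = N_h/N and N = 2350:
  stratum Region I: (900/2350)²·(1 − 24/900)·30.46²/24 = 5.51899
  stratum Region II: (1150/2350)²·(1 − 191/1150)·21.34²/191 = 0.476142
  stratum Region III: (300/2350)²·(1 − 40/300)·23.22²/40 = 0.190381
V̂(ȳ_st) = 6.18551

V̂(ȳ_st) ≈ 6.19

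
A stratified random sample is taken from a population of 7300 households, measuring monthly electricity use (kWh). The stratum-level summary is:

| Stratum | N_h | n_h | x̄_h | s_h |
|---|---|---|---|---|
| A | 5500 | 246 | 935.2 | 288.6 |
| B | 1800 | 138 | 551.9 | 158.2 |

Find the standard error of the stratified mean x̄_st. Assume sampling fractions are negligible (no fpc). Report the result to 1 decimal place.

SE(x̄_st) ≈ 14.3

V̂(x̄_st) = Σ W_h² s_h²/n_h, with W_h = N_h/N and N = 7300:
  stratum A: (5500/7300)²·288.6²/246 = 192.193
  stratum B: (1800/7300)²·158.2²/138 = 11.0264
V̂(x̄_st) = 203.219
SE(x̄_st) = √203.219 = 14.2555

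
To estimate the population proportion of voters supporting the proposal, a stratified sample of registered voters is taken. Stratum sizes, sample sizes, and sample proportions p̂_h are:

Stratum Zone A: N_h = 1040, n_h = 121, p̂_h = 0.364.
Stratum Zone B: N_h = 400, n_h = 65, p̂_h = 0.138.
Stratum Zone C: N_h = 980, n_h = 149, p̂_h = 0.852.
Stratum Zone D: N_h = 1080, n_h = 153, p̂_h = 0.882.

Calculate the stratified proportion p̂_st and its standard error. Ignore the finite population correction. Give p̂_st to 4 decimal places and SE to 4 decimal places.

p̂_st ≈ 0.6347, SE ≈ 0.0181

N = 3500; stratum weights W_h = N_h/N.
p̂_st = Σ W_h p̂_h = (1040·0.364 + 400·0.138 + 980·0.852 + 1080·0.882)/3500 = 0.63465
V̂(p̂_st) = Σ W_h² p̂_h(1−p̂_h)/(n_h−1):
  stratum Zone A: (1040/3500)²·0.364·0.636/120 = 0.000170337
  stratum Zone B: (400/3500)²·0.138·0.862/64 = 2.42767e-05
  stratum Zone C: (980/3500)²·0.852·0.148/148 = 6.67968e-05
  stratum Zone D: (1080/3500)²·0.882·0.118/152 = 6.51956e-05
V̂(p̂_st) = 0.000326606; SE = √V̂ = 0.0180722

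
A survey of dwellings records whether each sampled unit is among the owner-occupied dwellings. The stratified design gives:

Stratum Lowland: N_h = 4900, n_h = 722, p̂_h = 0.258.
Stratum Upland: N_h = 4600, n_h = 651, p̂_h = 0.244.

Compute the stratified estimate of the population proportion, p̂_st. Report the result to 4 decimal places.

N = 9500; stratum weights W_h = N_h/N.
p̂_st = Σ W_h p̂_h = (4900·0.258 + 4600·0.244)/9500 = 0.25122

p̂_st ≈ 0.2512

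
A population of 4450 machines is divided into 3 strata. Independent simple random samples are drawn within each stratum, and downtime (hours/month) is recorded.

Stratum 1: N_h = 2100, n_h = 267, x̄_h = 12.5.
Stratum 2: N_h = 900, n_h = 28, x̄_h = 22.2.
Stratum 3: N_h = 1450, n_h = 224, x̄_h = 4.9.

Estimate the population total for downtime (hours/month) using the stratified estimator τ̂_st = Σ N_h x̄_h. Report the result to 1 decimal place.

τ̂_st ≈ 53335.0

τ̂_st = Σ N_h x̄_h = 2100·12.5 + 900·22.2 + 1450·4.9 = 53335.0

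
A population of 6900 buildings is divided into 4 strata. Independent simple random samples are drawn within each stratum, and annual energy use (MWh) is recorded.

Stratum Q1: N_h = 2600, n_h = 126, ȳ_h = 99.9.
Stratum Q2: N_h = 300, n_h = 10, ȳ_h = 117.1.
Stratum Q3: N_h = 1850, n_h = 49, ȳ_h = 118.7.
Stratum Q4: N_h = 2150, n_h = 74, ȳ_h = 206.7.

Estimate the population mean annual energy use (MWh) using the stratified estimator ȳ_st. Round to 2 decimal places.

N = Σ N_h = 6900. Stratum weights W_h = N_h/N.
ȳ_st = (2600·99.9 + 300·117.1 + 1850·118.7 + 2150·206.7) / 6900 = 138.9667

ȳ_st ≈ 138.97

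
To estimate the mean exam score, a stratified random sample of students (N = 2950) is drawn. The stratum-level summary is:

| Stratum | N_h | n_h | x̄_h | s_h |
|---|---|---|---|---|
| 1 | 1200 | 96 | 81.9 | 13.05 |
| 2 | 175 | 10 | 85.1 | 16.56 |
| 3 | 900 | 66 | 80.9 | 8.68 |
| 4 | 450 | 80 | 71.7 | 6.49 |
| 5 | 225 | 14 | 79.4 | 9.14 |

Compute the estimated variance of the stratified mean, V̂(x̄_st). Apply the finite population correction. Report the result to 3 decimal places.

V̂(x̄_st) = Σ W_h² (1 − n_h/N_h) s_h²/n_h, with W_h = N_h/N and N = 2950:
  stratum 1: (1200/2950)²·(1 − 96/1200)·13.05²/96 = 0.270057
  stratum 2: (175/2950)²·(1 − 10/175)·16.56²/10 = 0.090991
  stratum 3: (900/2950)²·(1 − 66/900)·8.68²/66 = 0.09846
  stratum 4: (450/2950)²·(1 − 80/450)·6.49²/80 = 0.0100733
  stratum 5: (225/2950)²·(1 − 14/225)·9.14²/14 = 0.0325526
V̂(x̄_st) = 0.502134

V̂(x̄_st) ≈ 0.502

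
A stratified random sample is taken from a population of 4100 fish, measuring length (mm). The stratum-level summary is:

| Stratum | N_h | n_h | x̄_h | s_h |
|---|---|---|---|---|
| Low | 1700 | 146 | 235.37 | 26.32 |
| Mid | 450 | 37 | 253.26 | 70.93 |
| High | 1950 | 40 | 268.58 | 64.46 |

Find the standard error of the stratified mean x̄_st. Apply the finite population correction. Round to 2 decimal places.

V̂(x̄_st) = Σ W_h² (1 − n_h/N_h) s_h²/n_h, with W_h = N_h/N and N = 4100:
  stratum Low: (1700/4100)²·(1 − 146/1700)·26.32²/146 = 0.745678
  stratum Mid: (450/4100)²·(1 − 37/450)·70.93²/37 = 1.50333
  stratum High: (1950/4100)²·(1 − 40/1950)·64.46²/40 = 23.0155
V̂(x̄_st) = 25.2645
SE(x̄_st) = √25.2645 = 5.02638

SE(x̄_st) ≈ 5.03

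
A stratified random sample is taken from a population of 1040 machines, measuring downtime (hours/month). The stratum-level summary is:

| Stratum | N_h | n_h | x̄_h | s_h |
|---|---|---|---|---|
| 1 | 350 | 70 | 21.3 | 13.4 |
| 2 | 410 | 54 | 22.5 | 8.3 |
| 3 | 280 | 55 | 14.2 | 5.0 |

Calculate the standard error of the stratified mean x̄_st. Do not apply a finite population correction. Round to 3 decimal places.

V̂(x̄_st) = Σ W_h² s_h²/n_h, with W_h = N_h/N and N = 1040:
  stratum 1: (350/1040)²·13.4²/70 = 0.290523
  stratum 2: (410/1040)²·8.3²/54 = 0.198273
  stratum 3: (280/1040)²·5.0²/55 = 0.0329478
V̂(x̄_st) = 0.521744
SE(x̄_st) = √0.521744 = 0.722319

SE(x̄_st) ≈ 0.722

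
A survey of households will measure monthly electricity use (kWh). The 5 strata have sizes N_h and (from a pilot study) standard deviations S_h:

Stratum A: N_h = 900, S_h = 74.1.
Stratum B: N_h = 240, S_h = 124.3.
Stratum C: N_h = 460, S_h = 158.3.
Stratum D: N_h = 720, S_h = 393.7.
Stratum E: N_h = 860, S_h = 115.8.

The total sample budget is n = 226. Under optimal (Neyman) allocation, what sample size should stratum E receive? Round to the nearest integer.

Neyman allocation: n_h = n · N_h S_h / Σ N_i S_i, with n = 226.
  stratum A: N_h·S_h = 900·74.1 = 66690.00
  stratum B: N_h·S_h = 240·124.3 = 29832.00
  stratum C: N_h·S_h = 460·158.3 = 72818.00
  stratum D: N_h·S_h = 720·393.7 = 283464.00
  stratum E: N_h·S_h = 860·115.8 = 99588.00
Σ N_h S_h = 552392.00
n for stratum E = 226·99588.00/552392.00 = 40.744 → 41

41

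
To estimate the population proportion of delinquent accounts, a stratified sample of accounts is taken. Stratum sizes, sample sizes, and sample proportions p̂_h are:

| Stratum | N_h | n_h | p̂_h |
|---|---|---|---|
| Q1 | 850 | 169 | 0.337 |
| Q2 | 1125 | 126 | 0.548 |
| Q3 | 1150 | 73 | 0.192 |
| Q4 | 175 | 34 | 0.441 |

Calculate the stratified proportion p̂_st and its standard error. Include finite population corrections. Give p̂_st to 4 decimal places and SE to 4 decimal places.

N = 3300; stratum weights W_h = N_h/N.
p̂_st = Σ W_h p̂_h = (850·0.337 + 1125·0.548 + 1150·0.192 + 175·0.441)/3300 = 0.36392
V̂(p̂_st) = Σ W_h² (1 − n_h/N_h) p̂_h(1−p̂_h)/(n_h−1):
  stratum Q1: (850/3300)²·(1 − 169/850)·0.337·0.663/168 = 7.06923e-05
  stratum Q2: (1125/3300)²·(1 − 126/1125)·0.548·0.452/125 = 0.000204503
  stratum Q3: (1150/3300)²·(1 − 73/1150)·0.192·0.808/72 = 0.000245056
  stratum Q4: (175/3300)²·(1 − 34/175)·0.441·0.559/33 = 1.69264e-05
V̂(p̂_st) = 0.000537178; SE = √V̂ = 0.0231771

p̂_st ≈ 0.3639, SE ≈ 0.0232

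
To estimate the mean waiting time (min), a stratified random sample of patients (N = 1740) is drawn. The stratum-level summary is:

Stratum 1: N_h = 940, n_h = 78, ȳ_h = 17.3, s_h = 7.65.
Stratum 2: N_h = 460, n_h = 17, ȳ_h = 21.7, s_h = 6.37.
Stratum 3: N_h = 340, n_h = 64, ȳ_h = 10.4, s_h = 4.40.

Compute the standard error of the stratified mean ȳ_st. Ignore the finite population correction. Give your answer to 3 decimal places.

SE(ȳ_st) ≈ 0.630

V̂(ȳ_st) = Σ W_h² s_h²/n_h, with W_h = N_h/N and N = 1740:
  stratum 1: (940/1740)²·7.65²/78 = 0.21897
  stratum 2: (460/1740)²·6.37²/17 = 0.16682
  stratum 3: (340/1740)²·4.40²/64 = 0.0115501
V̂(ȳ_st) = 0.39734
SE(ȳ_st) = √0.39734 = 0.630349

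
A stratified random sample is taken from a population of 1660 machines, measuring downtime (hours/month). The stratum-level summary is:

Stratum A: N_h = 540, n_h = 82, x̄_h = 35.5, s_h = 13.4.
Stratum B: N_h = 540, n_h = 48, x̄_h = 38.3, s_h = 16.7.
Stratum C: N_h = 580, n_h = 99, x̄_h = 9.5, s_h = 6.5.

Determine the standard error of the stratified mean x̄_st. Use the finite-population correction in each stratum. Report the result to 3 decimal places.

SE(x̄_st) ≈ 0.894

V̂(x̄_st) = Σ W_h² (1 − n_h/N_h) s_h²/n_h, with W_h = N_h/N and N = 1660:
  stratum A: (540/1660)²·(1 − 82/540)·13.4²/82 = 0.196535
  stratum B: (540/1660)²·(1 − 48/540)·16.7²/48 = 0.560189
  stratum C: (580/1660)²·(1 − 99/580)·6.5²/99 = 0.0432064
V̂(x̄_st) = 0.79993
SE(x̄_st) = √0.79993 = 0.894388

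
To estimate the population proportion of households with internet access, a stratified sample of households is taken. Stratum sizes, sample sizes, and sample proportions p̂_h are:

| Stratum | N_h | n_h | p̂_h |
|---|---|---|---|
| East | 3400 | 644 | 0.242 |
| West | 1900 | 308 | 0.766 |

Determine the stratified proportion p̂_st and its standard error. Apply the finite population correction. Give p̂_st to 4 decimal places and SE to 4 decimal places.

p̂_st ≈ 0.4298, SE ≈ 0.0126

N = 5300; stratum weights W_h = N_h/N.
p̂_st = Σ W_h p̂_h = (3400·0.242 + 1900·0.766)/5300 = 0.42985
V̂(p̂_st) = Σ W_h² (1 − n_h/N_h) p̂_h(1−p̂_h)/(n_h−1):
  stratum East: (3400/5300)²·(1 − 644/3400)·0.242·0.758/643 = 9.51656e-05
  stratum West: (1900/5300)²·(1 − 308/1900)·0.766·0.234/307 = 6.28711e-05
V̂(p̂_st) = 0.000158037; SE = √V̂ = 0.0125713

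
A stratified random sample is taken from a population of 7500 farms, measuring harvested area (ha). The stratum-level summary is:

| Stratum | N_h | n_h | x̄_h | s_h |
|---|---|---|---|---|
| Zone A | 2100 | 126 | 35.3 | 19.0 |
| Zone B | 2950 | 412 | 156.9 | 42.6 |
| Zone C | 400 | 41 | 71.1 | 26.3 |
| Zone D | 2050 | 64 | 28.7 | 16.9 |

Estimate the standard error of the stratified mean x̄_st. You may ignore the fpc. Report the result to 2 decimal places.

SE(x̄_st) ≈ 1.13

V̂(x̄_st) = Σ W_h² s_h²/n_h, with W_h = N_h/N and N = 7500:
  stratum Zone A: (2100/7500)²·19.0²/126 = 0.224622
  stratum Zone B: (2950/7500)²·42.6²/412 = 0.681465
  stratum Zone C: (400/7500)²·26.3²/41 = 0.0479872
  stratum Zone D: (2050/7500)²·16.9²/64 = 0.33341
V̂(x̄_st) = 1.28748
SE(x̄_st) = √1.28748 = 1.13467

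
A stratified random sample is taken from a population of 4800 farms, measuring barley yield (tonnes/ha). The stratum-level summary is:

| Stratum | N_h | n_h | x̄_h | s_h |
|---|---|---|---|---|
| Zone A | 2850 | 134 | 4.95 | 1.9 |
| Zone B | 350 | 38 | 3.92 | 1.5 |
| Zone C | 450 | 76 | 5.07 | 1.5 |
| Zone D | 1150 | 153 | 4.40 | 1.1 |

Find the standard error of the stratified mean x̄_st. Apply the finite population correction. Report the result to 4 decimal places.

V̂(x̄_st) = Σ W_h² (1 − n_h/N_h) s_h²/n_h, with W_h = N_h/N and N = 4800:
  stratum Zone A: (2850/4800)²·(1 − 134/2850)·1.9²/134 = 0.00905096
  stratum Zone B: (350/4800)²·(1 − 38/350)·1.5²/38 = 0.000280633
  stratum Zone C: (450/4800)²·(1 − 76/450)·1.5²/76 = 0.000216257
  stratum Zone D: (1150/4800)²·(1 − 153/1150)·1.1²/153 = 0.000393554
V̂(x̄_st) = 0.0099414
SE(x̄_st) = √0.0099414 = 0.0997066

SE(x̄_st) ≈ 0.0997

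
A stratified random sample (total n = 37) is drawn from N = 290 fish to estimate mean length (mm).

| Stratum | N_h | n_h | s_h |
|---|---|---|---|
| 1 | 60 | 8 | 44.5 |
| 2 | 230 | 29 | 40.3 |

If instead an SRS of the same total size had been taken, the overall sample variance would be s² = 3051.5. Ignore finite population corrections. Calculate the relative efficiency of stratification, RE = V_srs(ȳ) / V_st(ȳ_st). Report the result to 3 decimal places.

RE ≈ 1.800

V̂(ȳ_st) = Σ W_h² s_h²/n_h, with W_h = N_h/N and N = 290:
  stratum 1: (60/290)²·44.5²/8 = 10.5959
  stratum 2: (230/290)²·40.3²/29 = 35.2267
V_st = 45.8226
V_srs = s²/n = 3051.5/37 = 82.473
Relative efficiency = V_srs / V_st = 82.473/45.8226 = 1.7998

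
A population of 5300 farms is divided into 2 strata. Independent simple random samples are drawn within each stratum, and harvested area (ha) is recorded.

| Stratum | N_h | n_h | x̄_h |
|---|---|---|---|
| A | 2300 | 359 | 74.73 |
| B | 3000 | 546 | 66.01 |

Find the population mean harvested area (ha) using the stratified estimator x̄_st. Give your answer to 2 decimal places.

x̄_st ≈ 69.79

N = Σ N_h = 5300. Stratum weights W_h = N_h/N.
x̄_st = (2300·74.73 + 3000·66.01) / 5300 = 69.7942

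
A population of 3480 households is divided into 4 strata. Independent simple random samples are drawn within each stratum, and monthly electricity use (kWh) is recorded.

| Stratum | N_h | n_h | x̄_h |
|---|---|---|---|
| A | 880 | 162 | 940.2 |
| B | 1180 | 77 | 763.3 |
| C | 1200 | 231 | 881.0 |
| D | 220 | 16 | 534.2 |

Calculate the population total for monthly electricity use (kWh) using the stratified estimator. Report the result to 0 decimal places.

τ̂_st = Σ N_h x̄_h = 880·940.2 + 1180·763.3 + 1200·881.0 + 220·534.2 = 2902794

τ̂_st ≈ 2902794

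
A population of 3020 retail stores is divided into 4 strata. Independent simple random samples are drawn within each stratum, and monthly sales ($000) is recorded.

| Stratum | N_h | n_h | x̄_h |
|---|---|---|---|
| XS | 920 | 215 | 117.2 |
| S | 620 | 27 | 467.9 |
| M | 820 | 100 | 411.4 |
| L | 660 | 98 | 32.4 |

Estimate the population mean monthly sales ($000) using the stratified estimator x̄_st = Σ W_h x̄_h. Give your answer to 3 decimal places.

N = Σ N_h = 3020. Stratum weights W_h = N_h/N.
x̄_st = (920·117.2 + 620·467.9 + 820·411.4 + 660·32.4) / 3020 = 250.54768

x̄_st ≈ 250.548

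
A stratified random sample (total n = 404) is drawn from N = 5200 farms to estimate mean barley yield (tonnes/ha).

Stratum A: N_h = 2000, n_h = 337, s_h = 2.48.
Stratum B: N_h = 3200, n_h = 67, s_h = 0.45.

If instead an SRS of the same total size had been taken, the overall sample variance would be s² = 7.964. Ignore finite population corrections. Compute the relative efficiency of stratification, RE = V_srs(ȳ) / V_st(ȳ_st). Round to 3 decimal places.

V̂(ȳ_st) = Σ W_h² s_h²/n_h, with W_h = N_h/N and N = 5200:
  stratum A: (2000/5200)²·2.48²/337 = 0.00269977
  stratum B: (3200/5200)²·0.45²/67 = 0.00114457
V_st = 0.00384434
V_srs = s²/n = 7.964/404 = 0.0197129
Relative efficiency = V_srs / V_st = 0.0197129/0.00384434 = 5.1278

RE ≈ 5.128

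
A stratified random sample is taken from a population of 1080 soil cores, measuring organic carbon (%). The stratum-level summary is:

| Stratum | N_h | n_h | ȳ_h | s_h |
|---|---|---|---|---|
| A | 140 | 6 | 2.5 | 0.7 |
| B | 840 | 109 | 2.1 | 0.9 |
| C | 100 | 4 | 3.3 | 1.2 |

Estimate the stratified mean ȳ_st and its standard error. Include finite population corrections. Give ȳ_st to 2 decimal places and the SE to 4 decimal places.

ȳ_st ≈ 2.26, SE ≈ 0.0905

ȳ_st = Σ W_h ȳ_h = (140·2.5 + 840·2.1 + 100·3.3)/1080 = 2.26296
V̂(ȳ_st) = Σ W_h² (1 − n_h/N_h) s_h²/n_h, with W_h = N_h/N and N = 1080:
  stratum A: (140/1080)²·(1 − 6/140)·0.7²/6 = 0.0013135
  stratum B: (840/1080)²·(1 − 109/840)·0.9²/109 = 0.00391208
  stratum C: (100/1080)²·(1 − 4/100)·1.2²/4 = 0.00296296
V̂(ȳ_st) = 0.00818854
SE(ȳ_st) = √0.00818854 = 0.0904906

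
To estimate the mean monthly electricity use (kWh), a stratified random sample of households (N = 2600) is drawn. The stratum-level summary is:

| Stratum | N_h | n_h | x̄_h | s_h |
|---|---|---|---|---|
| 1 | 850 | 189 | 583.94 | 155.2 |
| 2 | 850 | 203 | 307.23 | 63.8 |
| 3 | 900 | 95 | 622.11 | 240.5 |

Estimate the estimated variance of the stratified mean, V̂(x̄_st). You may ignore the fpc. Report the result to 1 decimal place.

V̂(x̄_st) ≈ 88.7

V̂(x̄_st) = Σ W_h² s_h²/n_h, with W_h = N_h/N and N = 2600:
  stratum 1: (850/2600)²·155.2²/189 = 13.6211
  stratum 2: (850/2600)²·63.8²/203 = 2.14307
  stratum 3: (900/2600)²·240.5²/95 = 72.9533
V̂(x̄_st) = 88.7175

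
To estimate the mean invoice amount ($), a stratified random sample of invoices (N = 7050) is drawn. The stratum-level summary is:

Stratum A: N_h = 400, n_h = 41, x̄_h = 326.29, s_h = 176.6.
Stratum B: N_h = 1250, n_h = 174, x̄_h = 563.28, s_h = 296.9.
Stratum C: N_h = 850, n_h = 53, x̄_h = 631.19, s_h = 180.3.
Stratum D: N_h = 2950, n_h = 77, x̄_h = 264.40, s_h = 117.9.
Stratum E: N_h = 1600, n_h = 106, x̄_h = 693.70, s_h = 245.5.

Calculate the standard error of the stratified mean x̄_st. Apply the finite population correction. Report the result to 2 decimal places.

V̂(x̄_st) = Σ W_h² (1 − n_h/N_h) s_h²/n_h, with W_h = N_h/N and N = 7050:
  stratum A: (400/7050)²·(1 − 41/400)·176.6²/41 = 2.19773
  stratum B: (1250/7050)²·(1 − 174/1250)·296.9²/174 = 13.7093
  stratum C: (850/7050)²·(1 − 53/850)·180.3²/53 = 8.36016
  stratum D: (2950/7050)²·(1 − 77/2950)·117.9²/77 = 30.7834
  stratum E: (1600/7050)²·(1 − 106/1600)·245.5²/106 = 27.3457
V̂(x̄_st) = 82.3963
SE(x̄_st) = √82.3963 = 9.07724

SE(x̄_st) ≈ 9.08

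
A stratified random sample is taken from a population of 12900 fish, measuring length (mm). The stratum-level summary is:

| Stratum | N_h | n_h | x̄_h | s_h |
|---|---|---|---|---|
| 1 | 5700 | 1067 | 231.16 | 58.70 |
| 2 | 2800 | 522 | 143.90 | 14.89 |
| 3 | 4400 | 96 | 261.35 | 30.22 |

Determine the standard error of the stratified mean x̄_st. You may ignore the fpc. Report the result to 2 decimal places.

V̂(x̄_st) = Σ W_h² s_h²/n_h, with W_h = N_h/N and N = 12900:
  stratum 1: (5700/12900)²·58.70²/1067 = 0.630496
  stratum 2: (2800/12900)²·14.89²/522 = 0.0200104
  stratum 3: (4400/12900)²·30.22²/96 = 1.10673
V̂(x̄_st) = 1.75724
SE(x̄_st) = √1.75724 = 1.32561

SE(x̄_st) ≈ 1.33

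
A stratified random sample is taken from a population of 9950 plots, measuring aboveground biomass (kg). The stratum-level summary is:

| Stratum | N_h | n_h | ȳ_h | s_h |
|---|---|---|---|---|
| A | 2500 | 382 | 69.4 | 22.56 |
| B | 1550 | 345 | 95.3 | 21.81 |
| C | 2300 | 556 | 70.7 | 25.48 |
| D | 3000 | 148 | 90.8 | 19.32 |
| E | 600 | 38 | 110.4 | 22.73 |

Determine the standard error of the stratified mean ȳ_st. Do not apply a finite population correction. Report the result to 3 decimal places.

V̂(ȳ_st) = Σ W_h² s_h²/n_h, with W_h = N_h/N and N = 9950:
  stratum A: (2500/9950)²·22.56²/382 = 0.0841102
  stratum B: (1550/9950)²·21.81²/345 = 0.0334587
  stratum C: (2300/9950)²·25.48²/556 = 0.0623927
  stratum D: (3000/9950)²·19.32²/148 = 0.229271
  stratum E: (600/9950)²·22.73²/38 = 0.0494392
V̂(ȳ_st) = 0.458672
SE(ȳ_st) = √0.458672 = 0.677253

SE(ȳ_st) ≈ 0.677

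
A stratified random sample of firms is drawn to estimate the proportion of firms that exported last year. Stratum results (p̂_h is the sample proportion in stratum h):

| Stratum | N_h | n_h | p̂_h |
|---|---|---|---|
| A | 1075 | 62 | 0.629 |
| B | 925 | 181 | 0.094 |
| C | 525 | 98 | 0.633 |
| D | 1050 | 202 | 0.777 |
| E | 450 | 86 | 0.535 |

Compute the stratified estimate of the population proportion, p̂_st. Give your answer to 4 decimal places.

p̂_st ≈ 0.5347

N = 4025; stratum weights W_h = N_h/N.
p̂_st = Σ W_h p̂_h = (1075·0.629 + 925·0.094 + 525·0.633 + 1050·0.777 + 450·0.535)/4025 = 0.53467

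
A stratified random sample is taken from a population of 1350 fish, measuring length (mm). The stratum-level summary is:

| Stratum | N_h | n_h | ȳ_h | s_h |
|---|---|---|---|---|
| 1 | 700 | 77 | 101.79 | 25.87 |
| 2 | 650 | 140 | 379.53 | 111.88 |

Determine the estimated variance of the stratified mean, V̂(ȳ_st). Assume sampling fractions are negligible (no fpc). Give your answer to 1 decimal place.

V̂(ȳ_st) ≈ 23.1

V̂(ȳ_st) = Σ W_h² s_h²/n_h, with W_h = N_h/N and N = 1350:
  stratum 1: (700/1350)²·25.87²/77 = 2.33685
  stratum 2: (650/1350)²·111.88²/140 = 20.727
V̂(ȳ_st) = 23.0638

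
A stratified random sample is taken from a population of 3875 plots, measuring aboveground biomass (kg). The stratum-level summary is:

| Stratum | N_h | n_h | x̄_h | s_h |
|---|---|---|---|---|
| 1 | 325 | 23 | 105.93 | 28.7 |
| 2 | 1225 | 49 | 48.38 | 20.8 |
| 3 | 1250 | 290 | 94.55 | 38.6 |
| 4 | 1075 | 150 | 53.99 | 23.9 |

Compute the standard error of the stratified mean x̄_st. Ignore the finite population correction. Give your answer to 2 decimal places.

SE(x̄_st) ≈ 1.40

V̂(x̄_st) = Σ W_h² s_h²/n_h, with W_h = N_h/N and N = 3875:
  stratum 1: (325/3875)²·28.7²/23 = 0.251918
  stratum 2: (1225/3875)²·20.8²/49 = 0.882388
  stratum 3: (1250/3875)²·38.6²/290 = 0.53463
  stratum 4: (1075/3875)²·23.9²/150 = 0.293075
V̂(x̄_st) = 1.96201
SE(x̄_st) = √1.96201 = 1.40072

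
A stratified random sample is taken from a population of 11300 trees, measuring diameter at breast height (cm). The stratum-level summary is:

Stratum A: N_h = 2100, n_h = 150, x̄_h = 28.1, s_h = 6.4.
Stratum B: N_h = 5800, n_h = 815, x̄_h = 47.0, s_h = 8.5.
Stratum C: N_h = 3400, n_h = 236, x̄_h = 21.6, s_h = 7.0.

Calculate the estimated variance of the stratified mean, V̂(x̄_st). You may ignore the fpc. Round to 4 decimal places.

V̂(x̄_st) ≈ 0.0516

V̂(x̄_st) = Σ W_h² s_h²/n_h, with W_h = N_h/N and N = 11300:
  stratum A: (2100/11300)²·6.4²/150 = 0.00943084
  stratum B: (5800/11300)²·8.5²/815 = 0.023355
  stratum C: (3400/11300)²·7.0²/236 = 0.0187968
V̂(x̄_st) = 0.0515827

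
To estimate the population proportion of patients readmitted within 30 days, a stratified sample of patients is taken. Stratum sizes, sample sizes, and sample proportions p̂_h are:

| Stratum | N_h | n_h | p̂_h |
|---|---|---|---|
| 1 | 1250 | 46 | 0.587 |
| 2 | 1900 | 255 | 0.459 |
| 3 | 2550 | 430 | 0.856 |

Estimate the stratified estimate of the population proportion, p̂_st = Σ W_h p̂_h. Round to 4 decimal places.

p̂_st ≈ 0.6647

N = 5700; stratum weights W_h = N_h/N.
p̂_st = Σ W_h p̂_h = (1250·0.587 + 1900·0.459 + 2550·0.856)/5700 = 0.66468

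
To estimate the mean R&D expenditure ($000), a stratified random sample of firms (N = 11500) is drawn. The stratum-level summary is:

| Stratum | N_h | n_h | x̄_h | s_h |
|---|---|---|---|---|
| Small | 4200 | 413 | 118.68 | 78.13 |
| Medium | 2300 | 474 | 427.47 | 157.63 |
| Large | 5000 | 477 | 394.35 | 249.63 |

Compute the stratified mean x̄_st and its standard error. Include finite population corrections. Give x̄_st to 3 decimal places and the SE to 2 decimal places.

x̄_st ≈ 300.295, SE ≈ 5.08

x̄_st = Σ W_h x̄_h = (4200·118.68 + 2300·427.47 + 5000·394.35)/11500 = 300.29452
V̂(x̄_st) = Σ W_h² (1 − n_h/N_h) s_h²/n_h, with W_h = N_h/N and N = 11500:
  stratum Small: (4200/11500)²·(1 − 413/4200)·78.13²/413 = 1.7776
  stratum Medium: (2300/11500)²·(1 − 474/2300)·157.63²/474 = 1.66469
  stratum Large: (5000/11500)²·(1 − 477/5000)·249.63²/477 = 22.3396
V̂(x̄_st) = 25.7819
SE(x̄_st) = √25.7819 = 5.07759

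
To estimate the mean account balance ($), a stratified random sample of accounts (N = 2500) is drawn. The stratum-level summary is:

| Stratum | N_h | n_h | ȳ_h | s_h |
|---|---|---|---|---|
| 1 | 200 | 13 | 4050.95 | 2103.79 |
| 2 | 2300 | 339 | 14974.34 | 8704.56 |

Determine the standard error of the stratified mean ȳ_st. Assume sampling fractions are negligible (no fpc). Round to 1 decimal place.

SE(ȳ_st) ≈ 437.4

V̂(ȳ_st) = Σ W_h² s_h²/n_h, with W_h = N_h/N and N = 2500:
  stratum 1: (200/2500)²·2103.79²/13 = 2178.92
  stratum 2: (2300/2500)²·8704.56²/339 = 189178
V̂(ȳ_st) = 191356
SE(ȳ_st) = √191356 = 437.443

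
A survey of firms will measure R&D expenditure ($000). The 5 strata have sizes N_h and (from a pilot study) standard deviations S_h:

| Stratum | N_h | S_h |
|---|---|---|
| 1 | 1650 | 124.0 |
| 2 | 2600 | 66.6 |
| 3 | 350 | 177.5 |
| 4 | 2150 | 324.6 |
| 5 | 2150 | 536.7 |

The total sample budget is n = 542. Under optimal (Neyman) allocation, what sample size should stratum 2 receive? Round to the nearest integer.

41

Neyman allocation: n_h = n · N_h S_h / Σ N_i S_i, with n = 542.
  stratum 1: N_h·S_h = 1650·124.0 = 204600.00
  stratum 2: N_h·S_h = 2600·66.6 = 173160.00
  stratum 3: N_h·S_h = 350·177.5 = 62125.00
  stratum 4: N_h·S_h = 2150·324.6 = 697890.00
  stratum 5: N_h·S_h = 2150·536.7 = 1153905.00
Σ N_h S_h = 2291680.00
n for stratum 2 = 542·173160.00/2291680.00 = 40.954 → 41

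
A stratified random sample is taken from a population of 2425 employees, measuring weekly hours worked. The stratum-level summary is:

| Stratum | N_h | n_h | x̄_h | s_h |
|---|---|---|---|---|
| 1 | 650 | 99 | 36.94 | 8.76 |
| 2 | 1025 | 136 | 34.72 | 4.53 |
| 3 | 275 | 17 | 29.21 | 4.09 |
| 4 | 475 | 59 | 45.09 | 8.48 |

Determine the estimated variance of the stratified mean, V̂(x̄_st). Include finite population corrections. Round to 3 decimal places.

V̂(x̄_st) = Σ W_h² (1 − n_h/N_h) s_h²/n_h, with W_h = N_h/N and N = 2425:
  stratum 1: (650/2425)²·(1 − 99/650)·8.76²/99 = 0.0472079
  stratum 2: (1025/2425)²·(1 − 136/1025)·4.53²/136 = 0.0233808
  stratum 3: (275/2425)²·(1 − 17/275)·4.09²/17 = 0.0118721
  stratum 4: (475/2425)²·(1 − 59/475)·8.48²/59 = 0.0409546
V̂(x̄_st) = 0.123415

V̂(x̄_st) ≈ 0.123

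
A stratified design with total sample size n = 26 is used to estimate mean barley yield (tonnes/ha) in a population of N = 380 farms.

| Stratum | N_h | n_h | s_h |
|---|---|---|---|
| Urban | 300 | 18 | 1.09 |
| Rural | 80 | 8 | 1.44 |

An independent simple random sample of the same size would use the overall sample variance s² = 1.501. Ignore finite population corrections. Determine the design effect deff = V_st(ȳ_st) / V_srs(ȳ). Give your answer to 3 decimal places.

V̂(ȳ_st) = Σ W_h² s_h²/n_h, with W_h = N_h/N and N = 380:
  stratum Urban: (300/380)²·1.09²/18 = 0.0411392
  stratum Rural: (80/380)²·1.44²/8 = 0.0114881
V_st = 0.0526273
V_srs = s²/n = 1.501/26 = 0.0577308
deff = V_st / V_srs = 0.0526273/0.0577308 = 0.9116

deff ≈ 0.912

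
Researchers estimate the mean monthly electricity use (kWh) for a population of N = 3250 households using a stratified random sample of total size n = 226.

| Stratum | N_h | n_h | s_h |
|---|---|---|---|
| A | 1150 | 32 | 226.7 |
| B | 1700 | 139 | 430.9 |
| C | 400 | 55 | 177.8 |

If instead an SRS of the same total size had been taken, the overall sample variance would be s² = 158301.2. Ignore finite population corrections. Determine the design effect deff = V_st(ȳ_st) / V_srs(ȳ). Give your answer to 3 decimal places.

V̂(ȳ_st) = Σ W_h² s_h²/n_h, with W_h = N_h/N and N = 3250:
  stratum A: (1150/3250)²·226.7²/32 = 201.086
  stratum B: (1700/3250)²·430.9²/139 = 365.485
  stratum C: (400/3250)²·177.8²/55 = 8.70671
V_st = 575.278
V_srs = s²/n = 158301.2/226 = 700.448
deff = V_st / V_srs = 575.278/700.448 = 0.8213

deff ≈ 0.821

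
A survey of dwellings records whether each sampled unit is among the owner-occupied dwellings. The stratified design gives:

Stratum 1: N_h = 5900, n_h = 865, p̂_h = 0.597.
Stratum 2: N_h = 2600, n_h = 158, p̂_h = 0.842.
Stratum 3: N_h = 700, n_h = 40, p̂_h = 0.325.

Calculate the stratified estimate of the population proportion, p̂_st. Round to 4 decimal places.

p̂_st ≈ 0.6455

N = 9200; stratum weights W_h = N_h/N.
p̂_st = Σ W_h p̂_h = (5900·0.597 + 2600·0.842 + 700·0.325)/9200 = 0.64554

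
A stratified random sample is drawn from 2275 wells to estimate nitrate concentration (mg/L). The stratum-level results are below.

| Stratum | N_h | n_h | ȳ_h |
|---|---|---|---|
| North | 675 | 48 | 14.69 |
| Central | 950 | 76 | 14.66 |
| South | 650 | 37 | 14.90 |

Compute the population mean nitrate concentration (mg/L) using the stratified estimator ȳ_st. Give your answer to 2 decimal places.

ȳ_st ≈ 14.74

N = Σ N_h = 2275. Stratum weights W_h = N_h/N.
ȳ_st = (675·14.69 + 950·14.66 + 650·14.90) / 2275 = 14.7375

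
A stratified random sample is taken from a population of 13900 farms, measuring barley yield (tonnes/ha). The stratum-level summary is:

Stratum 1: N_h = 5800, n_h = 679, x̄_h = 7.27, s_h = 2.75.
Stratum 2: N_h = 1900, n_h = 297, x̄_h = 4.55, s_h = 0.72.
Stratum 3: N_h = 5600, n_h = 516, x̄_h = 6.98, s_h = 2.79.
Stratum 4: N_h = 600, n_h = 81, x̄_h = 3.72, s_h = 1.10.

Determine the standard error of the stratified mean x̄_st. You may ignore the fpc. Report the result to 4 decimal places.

V̂(x̄_st) = Σ W_h² s_h²/n_h, with W_h = N_h/N and N = 13900:
  stratum 1: (5800/13900)²·2.75²/679 = 0.0019392
  stratum 2: (1900/13900)²·0.72²/297 = 3.26127e-05
  stratum 3: (5600/13900)²·2.79²/516 = 0.00244853
  stratum 4: (600/13900)²·1.10²/81 = 2.78338e-05
V̂(x̄_st) = 0.00444817
SE(x̄_st) = √0.00444817 = 0.0666946

SE(x̄_st) ≈ 0.0667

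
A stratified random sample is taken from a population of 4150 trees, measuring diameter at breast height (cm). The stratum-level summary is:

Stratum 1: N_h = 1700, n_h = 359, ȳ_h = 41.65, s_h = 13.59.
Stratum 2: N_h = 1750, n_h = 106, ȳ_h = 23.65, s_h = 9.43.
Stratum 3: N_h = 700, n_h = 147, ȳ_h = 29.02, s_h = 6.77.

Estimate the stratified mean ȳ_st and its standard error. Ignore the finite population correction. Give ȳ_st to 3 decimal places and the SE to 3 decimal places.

ȳ_st ≈ 31.929, SE ≈ 0.494

ȳ_st = Σ W_h ȳ_h = (1700·41.65 + 1750·23.65 + 700·29.02)/4150 = 31.92928
V̂(ȳ_st) = Σ W_h² s_h²/n_h, with W_h = N_h/N and N = 4150:
  stratum 1: (1700/4150)²·13.59²/359 = 0.0863269
  stratum 2: (1750/4150)²·9.43²/106 = 0.149175
  stratum 3: (700/4150)²·6.77²/147 = 0.00887074
V̂(ȳ_st) = 0.244373
SE(ȳ_st) = √0.244373 = 0.494341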